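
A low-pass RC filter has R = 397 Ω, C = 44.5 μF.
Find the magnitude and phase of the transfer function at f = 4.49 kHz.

Step 1 — Angular frequency: ω = 2π·4490 = 2.821e+04 rad/s.
Step 2 — Transfer function: H(jω) = 1/(1 + jωRC).
Step 3 — Denominator: 1 + jωRC = 1 + j·2.821e+04·397·4.45e-05 = 1 + j498.4.
Step 4 — H = 4.026e-06 - j0.002006.
Step 5 — Magnitude: |H| = 0.002006 (-54.0 dB); phase: φ = -89.9°.

|H| = 0.002006 (-54.0 dB), φ = -89.9°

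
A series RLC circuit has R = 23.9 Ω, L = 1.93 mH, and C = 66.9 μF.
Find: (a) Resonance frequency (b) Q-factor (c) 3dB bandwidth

Step 1 — Resonance condition Im(Z)=0 gives ω₀ = 1/√(LC).
Step 2 — ω₀ = 1/√(0.00193·6.69e-05) = 2783 rad/s.
Step 3 — f₀ = ω₀/(2π) = 442.9 Hz.
Step 4 — Series Q: Q = ω₀L/R = 2783·0.00193/23.9 = 0.2247.
Step 5 — 3dB bandwidth: Δω = ω₀/Q = 1.238e+04 rad/s; BW = Δω/(2π) = 1971 Hz.

(a) f₀ = 442.9 Hz  (b) Q = 0.2247  (c) BW = 1971 Hz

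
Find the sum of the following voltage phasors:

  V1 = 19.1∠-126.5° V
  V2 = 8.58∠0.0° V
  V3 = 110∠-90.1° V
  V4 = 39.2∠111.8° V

Step 1 — Convert each phasor to rectangular form:
  V1 = 19.1·(cos(-126.5°) + j·sin(-126.5°)) = -11.36 - j15.35 V
  V2 = 8.58·(cos(0.0°) + j·sin(0.0°)) = 8.58 V
  V3 = 110·(cos(-90.1°) + j·sin(-90.1°)) = -0.192 - j110 V
  V4 = 39.2·(cos(111.8°) + j·sin(111.8°)) = -14.56 + j36.4 V
Step 2 — Sum components: V_total = -17.53 - j88.96 V.
Step 3 — Convert to polar: |V_total| = 90.67 V, ∠V_total = -101.1°.

V_total = 90.67∠-101.1° V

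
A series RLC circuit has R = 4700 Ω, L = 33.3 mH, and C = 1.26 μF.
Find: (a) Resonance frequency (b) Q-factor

Step 1 — Resonance condition Im(Z)=0 gives ω₀ = 1/√(LC).
Step 2 — ω₀ = 1/√(0.0333·1.26e-06) = 4882 rad/s.
Step 3 — f₀ = ω₀/(2π) = 777 Hz.
Step 4 — Series Q: Q = ω₀L/R = 4882·0.0333/4700 = 0.03459.

(a) f₀ = 777 Hz  (b) Q = 0.03459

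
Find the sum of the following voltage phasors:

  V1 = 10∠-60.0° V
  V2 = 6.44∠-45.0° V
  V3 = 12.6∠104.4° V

Step 1 — Convert each phasor to rectangular form:
  V1 = 10·(cos(-60.0°) + j·sin(-60.0°)) = 5 - j8.66 V
  V2 = 6.44·(cos(-45.0°) + j·sin(-45.0°)) = 4.554 - j4.554 V
  V3 = 12.6·(cos(104.4°) + j·sin(104.4°)) = -3.133 + j12.2 V
Step 2 — Sum components: V_total = 6.42 - j1.01 V.
Step 3 — Convert to polar: |V_total| = 6.499 V, ∠V_total = -8.9°.

V_total = 6.499∠-8.9° V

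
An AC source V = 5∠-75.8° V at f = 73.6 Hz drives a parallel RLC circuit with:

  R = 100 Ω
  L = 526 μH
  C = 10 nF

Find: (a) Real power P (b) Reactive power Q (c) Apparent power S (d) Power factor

Step 1 — Angular frequency: ω = 2π·f = 2π·73.6 = 462.4 rad/s.
Step 2 — Component impedances:
  R: Z = R = 100 Ω
  L: Z = jωL = j·462.4·0.000526 = 0 + j0.2432 Ω
  C: Z = 1/(jωC) = -j/(ω·C) = 0 - j2.162e+05 Ω
Step 3 — Parallel combination: 1/Z_total = 1/R + 1/L + 1/C; Z_total = 0.0005917 + j0.2432 Ω = 0.2432∠89.9° Ω.
Step 4 — Source phasor: V = 5∠-75.8° V = 1.227 - j4.847 V.
Step 5 — Current: I = V / Z = -19.92 - j5.091 A = 20.56∠-165.7° A.
Step 6 — Complex power: S = V·I* = 0.25 + j102.8 VA.
Step 7 — Real power: P = Re(S) = 0.25 W.
Step 8 — Reactive power: Q = Im(S) = 102.8 VAR.
Step 9 — Apparent power: |S| = 102.8 VA.
Step 10 — Power factor: PF = P/|S| = 0.002432 (lagging).

(a) P = 0.25 W  (b) Q = 102.8 VAR  (c) S = 102.8 VA  (d) PF = 0.002432 (lagging)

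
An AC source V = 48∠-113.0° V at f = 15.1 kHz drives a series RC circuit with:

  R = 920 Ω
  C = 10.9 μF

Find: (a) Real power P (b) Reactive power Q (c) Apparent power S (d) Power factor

Step 1 — Angular frequency: ω = 2π·f = 2π·1.51e+04 = 9.488e+04 rad/s.
Step 2 — Component impedances:
  R: Z = R = 920 Ω
  C: Z = 1/(jωC) = -j/(ω·C) = 0 - j0.967 Ω
Step 3 — Series combination: Z_total = R + C = 920 - j0.967 Ω = 920∠-0.1° Ω.
Step 4 — Source phasor: V = 48∠-113.0° V = -18.76 - j44.18 V.
Step 5 — Current: I = V / Z = -0.02034 - j0.04805 A = 0.05217∠-112.9° A.
Step 6 — Complex power: S = V·I* = 2.504 - j0.002632 VA.
Step 7 — Real power: P = Re(S) = 2.504 W.
Step 8 — Reactive power: Q = Im(S) = -0.002632 VAR.
Step 9 — Apparent power: |S| = 2.504 VA.
Step 10 — Power factor: PF = P/|S| = 1 (leading).

(a) P = 2.504 W  (b) Q = -0.002632 VAR  (c) S = 2.504 VA  (d) PF = 1 (leading)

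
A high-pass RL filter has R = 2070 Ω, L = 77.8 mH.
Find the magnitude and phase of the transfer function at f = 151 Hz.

Step 1 — Angular frequency: ω = 2π·151 = 948.8 rad/s.
Step 2 — Transfer function: H(jω) = jωL/(R + jωL).
Step 3 — Numerator jωL = j·73.81; denominator R + jωL = 2070 + j73.81.
Step 4 — H = 0.00127 + j0.03561.
Step 5 — Magnitude: |H| = 0.03564 (-29.0 dB); phase: φ = 88.0°.

|H| = 0.03564 (-29.0 dB), φ = 88.0°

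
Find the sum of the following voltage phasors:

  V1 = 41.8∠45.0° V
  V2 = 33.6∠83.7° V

Step 1 — Convert each phasor to rectangular form:
  V1 = 41.8·(cos(45.0°) + j·sin(45.0°)) = 29.56 + j29.56 V
  V2 = 33.6·(cos(83.7°) + j·sin(83.7°)) = 3.687 + j33.4 V
Step 2 — Sum components: V_total = 33.24 + j62.95 V.
Step 3 — Convert to polar: |V_total| = 71.19 V, ∠V_total = 62.2°.

V_total = 71.19∠62.2° V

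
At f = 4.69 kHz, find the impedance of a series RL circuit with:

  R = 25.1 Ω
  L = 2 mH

Step 1 — Angular frequency: ω = 2π·f = 2π·4690 = 2.947e+04 rad/s.
Step 2 — Component impedances:
  R: Z = R = 25.1 Ω
  L: Z = jωL = j·2.947e+04·0.002 = 0 + j58.94 Ω
Step 3 — Series combination: Z_total = R + L = 25.1 + j58.94 Ω = 64.06∠66.9° Ω.

Z = 25.1 + j58.94 Ω = 64.06∠66.9° Ω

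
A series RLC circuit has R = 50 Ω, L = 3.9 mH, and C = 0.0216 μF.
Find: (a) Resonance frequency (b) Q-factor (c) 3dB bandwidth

Step 1 — Resonance: ω₀ = 1/√(LC) = 1/√(0.0039·2.16e-08) = 1.09e+05 rad/s.
Step 2 — f₀ = ω₀/(2π) = 1.734e+04 Hz.
Step 3 — Series Q: Q = ω₀L/R = 1.09e+05·0.0039/50 = 8.498.
Step 4 — Bandwidth: Δω = ω₀/Q = 1.282e+04 rad/s; BW = Δω/(2π) = 2040 Hz.

(a) f₀ = 1.734e+04 Hz  (b) Q = 8.498  (c) BW = 2040 Hz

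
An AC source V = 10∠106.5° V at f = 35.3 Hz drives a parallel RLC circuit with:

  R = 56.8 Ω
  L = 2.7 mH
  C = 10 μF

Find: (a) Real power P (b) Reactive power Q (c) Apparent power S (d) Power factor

Step 1 — Angular frequency: ω = 2π·f = 2π·35.3 = 221.8 rad/s.
Step 2 — Component impedances:
  R: Z = R = 56.8 Ω
  L: Z = jωL = j·221.8·0.0027 = 0 + j0.5989 Ω
  C: Z = 1/(jωC) = -j/(ω·C) = 0 - j450.9 Ω
Step 3 — Parallel combination: 1/Z_total = 1/R + 1/L + 1/C; Z_total = 0.00633 + j0.5996 Ω = 0.5996∠89.4° Ω.
Step 4 — Source phasor: V = 10∠106.5° V = -2.84 + j9.588 V.
Step 5 — Current: I = V / Z = 15.94 + j4.905 A = 16.68∠17.1° A.
Step 6 — Complex power: S = V·I* = 1.761 + j166.8 VA.
Step 7 — Real power: P = Re(S) = 1.761 W.
Step 8 — Reactive power: Q = Im(S) = 166.8 VAR.
Step 9 — Apparent power: |S| = 166.8 VA.
Step 10 — Power factor: PF = P/|S| = 0.01056 (lagging).

(a) P = 1.761 W  (b) Q = 166.8 VAR  (c) S = 166.8 VA  (d) PF = 0.01056 (lagging)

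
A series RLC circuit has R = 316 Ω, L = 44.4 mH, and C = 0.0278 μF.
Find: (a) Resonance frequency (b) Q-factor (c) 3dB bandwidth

Step 1 — Resonance condition Im(Z)=0 gives ω₀ = 1/√(LC).
Step 2 — ω₀ = 1/√(0.0444·2.78e-08) = 2.846e+04 rad/s.
Step 3 — f₀ = ω₀/(2π) = 4530 Hz.
Step 4 — Series Q: Q = ω₀L/R = 2.846e+04·0.0444/316 = 3.999.
Step 5 — 3dB bandwidth: Δω = ω₀/Q = 7117 rad/s; BW = Δω/(2π) = 1133 Hz.

(a) f₀ = 4530 Hz  (b) Q = 3.999  (c) BW = 1133 Hz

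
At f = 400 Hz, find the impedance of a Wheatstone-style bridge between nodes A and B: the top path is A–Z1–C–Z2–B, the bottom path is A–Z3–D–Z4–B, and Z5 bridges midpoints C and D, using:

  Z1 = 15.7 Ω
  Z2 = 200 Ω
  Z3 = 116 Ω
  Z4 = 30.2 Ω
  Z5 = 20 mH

Step 1 — Angular frequency: ω = 2π·f = 2π·400 = 2513 rad/s.
Step 2 — Component impedances:
  Z1: Z = R = 15.7 Ω
  Z2: Z = R = 200 Ω
  Z3: Z = R = 116 Ω
  Z4: Z = R = 30.2 Ω
  Z5: Z = jωL = j·2513·0.02 = 0 + j50.27 Ω
Step 3 — Bridge requires nodal analysis (the Z5 bridge couples midpoints C and D, so the two paths cannot be reduced to a simple series/parallel combination). Setting node B to ground and injecting 1 A at node A, the 3-node admittance system at A, C, D solves to V_A = Z_AB = 52.53 + j20.77 Ω = 56.48∠21.6° Ω.

Z = 52.53 + j20.77 Ω = 56.48∠21.6° Ω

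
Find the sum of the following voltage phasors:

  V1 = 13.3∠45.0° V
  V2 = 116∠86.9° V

Step 1 — Convert each phasor to rectangular form:
  V1 = 13.3·(cos(45.0°) + j·sin(45.0°)) = 9.405 + j9.405 V
  V2 = 116·(cos(86.9°) + j·sin(86.9°)) = 6.273 + j115.8 V
Step 2 — Sum components: V_total = 15.68 + j125.2 V.
Step 3 — Convert to polar: |V_total| = 126.2 V, ∠V_total = 82.9°.

V_total = 126.2∠82.9° V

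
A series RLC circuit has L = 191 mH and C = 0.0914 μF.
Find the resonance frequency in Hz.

Step 1 — Resonance condition Im(Z)=0 gives ω₀ = 1/√(LC).
Step 2 — ω₀ = 1/√(0.191·9.14e-08) = 7569 rad/s.
Step 3 — f₀ = ω₀/(2π) = 1205 Hz.

f₀ = 1205 Hz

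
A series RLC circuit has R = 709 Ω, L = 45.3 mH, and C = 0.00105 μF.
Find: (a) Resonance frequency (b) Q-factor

Step 1 — Resonance condition Im(Z)=0 gives ω₀ = 1/√(LC).
Step 2 — ω₀ = 1/√(0.0453·1.05e-09) = 1.45e+05 rad/s.
Step 3 — f₀ = ω₀/(2π) = 2.308e+04 Hz.
Step 4 — Series Q: Q = ω₀L/R = 1.45e+05·0.0453/709 = 9.264.

(a) f₀ = 2.308e+04 Hz  (b) Q = 9.264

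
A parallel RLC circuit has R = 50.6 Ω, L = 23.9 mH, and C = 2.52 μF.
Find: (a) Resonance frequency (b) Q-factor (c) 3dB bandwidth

Step 1 — Resonance: ω₀ = 1/√(LC) = 1/√(0.0239·2.52e-06) = 4075 rad/s.
Step 2 — f₀ = ω₀/(2π) = 648.5 Hz.
Step 3 — Parallel Q: Q = R/(ω₀L) = 50.6/(4075·0.0239) = 0.5196.
Step 4 — Bandwidth: Δω = ω₀/Q = 7842 rad/s; BW = Δω/(2π) = 1248 Hz.

(a) f₀ = 648.5 Hz  (b) Q = 0.5196  (c) BW = 1248 Hz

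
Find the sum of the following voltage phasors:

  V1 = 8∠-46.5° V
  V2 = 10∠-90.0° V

Step 1 — Convert each phasor to rectangular form:
  V1 = 8·(cos(-46.5°) + j·sin(-46.5°)) = 5.507 - j5.803 V
  V2 = 10·(cos(-90.0°) + j·sin(-90.0°)) = 0 - j10 V
Step 2 — Sum components: V_total = 5.507 - j15.8 V.
Step 3 — Convert to polar: |V_total| = 16.73 V, ∠V_total = -70.8°.

V_total = 16.73∠-70.8° V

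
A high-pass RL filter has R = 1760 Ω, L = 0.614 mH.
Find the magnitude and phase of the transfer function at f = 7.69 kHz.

Step 1 — Angular frequency: ω = 2π·7690 = 4.832e+04 rad/s.
Step 2 — Transfer function: H(jω) = jωL/(R + jωL).
Step 3 — Numerator jωL = j·29.67; denominator R + jωL = 1760 + j29.67.
Step 4 — H = 0.0002841 + j0.01685.
Step 5 — Magnitude: |H| = 0.01685 (-35.5 dB); phase: φ = 89.0°.

|H| = 0.01685 (-35.5 dB), φ = 89.0°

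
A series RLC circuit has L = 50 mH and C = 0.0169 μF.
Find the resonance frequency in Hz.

Step 1 — Resonance condition Im(Z)=0 gives ω₀ = 1/√(LC).
Step 2 — ω₀ = 1/√(0.05·1.69e-08) = 3.44e+04 rad/s.
Step 3 — f₀ = ω₀/(2π) = 5475 Hz.

f₀ = 5475 Hz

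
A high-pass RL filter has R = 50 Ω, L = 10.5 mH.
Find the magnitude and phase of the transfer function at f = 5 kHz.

Step 1 — Angular frequency: ω = 2π·5000 = 3.142e+04 rad/s.
Step 2 — Transfer function: H(jω) = jωL/(R + jωL).
Step 3 — Numerator jωL = j·329.9; denominator R + jωL = 50 + j329.9.
Step 4 — H = 0.9775 + j0.1482.
Step 5 — Magnitude: |H| = 0.9887 (-0.1 dB); phase: φ = 8.6°.

|H| = 0.9887 (-0.1 dB), φ = 8.6°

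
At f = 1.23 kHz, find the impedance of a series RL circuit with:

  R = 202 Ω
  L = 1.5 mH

Step 1 — Angular frequency: ω = 2π·f = 2π·1230 = 7728 rad/s.
Step 2 — Component impedances:
  R: Z = R = 202 Ω
  L: Z = jωL = j·7728·0.0015 = 0 + j11.59 Ω
Step 3 — Series combination: Z_total = R + L = 202 + j11.59 Ω = 202.3∠3.3° Ω.

Z = 202 + j11.59 Ω = 202.3∠3.3° Ω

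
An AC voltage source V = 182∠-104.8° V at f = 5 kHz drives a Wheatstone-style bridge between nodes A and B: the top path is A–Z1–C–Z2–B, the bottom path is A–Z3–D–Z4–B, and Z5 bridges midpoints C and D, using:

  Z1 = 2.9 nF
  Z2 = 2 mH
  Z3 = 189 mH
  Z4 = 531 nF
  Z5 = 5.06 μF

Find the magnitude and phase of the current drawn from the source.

Step 1 — Angular frequency: ω = 2π·f = 2π·5000 = 3.142e+04 rad/s.
Step 2 — Component impedances:
  Z1: Z = 1/(jωC) = -j/(ω·C) = 0 - j1.098e+04 Ω
  Z2: Z = jωL = j·3.142e+04·0.002 = 0 + j62.83 Ω
  Z3: Z = jωL = j·3.142e+04·0.189 = 0 + j5938 Ω
  Z4: Z = 1/(jωC) = -j/(ω·C) = 0 - j59.95 Ω
  Z5: Z = 1/(jωC) = -j/(ω·C) = 0 - j6.291 Ω
Step 3 — Bridge requires nodal analysis (the Z5 bridge couples midpoints C and D, so the two paths cannot be reduced to a simple series/parallel combination). Setting node B to ground and injecting 1 A at node A, the 3-node admittance system at A, C, D solves to V_A = Z_AB = 0 + j1.368e+04 Ω = 1.368e+04∠90.0° Ω.
Step 4 — Source phasor: V = 182∠-104.8° V = -46.49 - j176 V.
Step 5 — Ohm's law: I = V / Z_total = (-46.49 - j176) / (0 + j1.368e+04) = -0.01286 + j0.003399 A.
Step 6 — Convert to polar: |I| = 0.01331 A, ∠I = 165.2°.

I = 0.01331∠165.2° A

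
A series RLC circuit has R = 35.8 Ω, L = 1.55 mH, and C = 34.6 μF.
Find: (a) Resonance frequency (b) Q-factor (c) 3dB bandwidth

Step 1 — Resonance: ω₀ = 1/√(LC) = 1/√(0.00155·3.46e-05) = 4318 rad/s.
Step 2 — f₀ = ω₀/(2π) = 687.3 Hz.
Step 3 — Series Q: Q = ω₀L/R = 4318·0.00155/35.8 = 0.187.
Step 4 — Bandwidth: Δω = ω₀/Q = 2.31e+04 rad/s; BW = Δω/(2π) = 3676 Hz.

(a) f₀ = 687.3 Hz  (b) Q = 0.187  (c) BW = 3676 Hz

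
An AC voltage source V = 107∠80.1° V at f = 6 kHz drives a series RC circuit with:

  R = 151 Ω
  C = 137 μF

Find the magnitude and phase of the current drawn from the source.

Step 1 — Angular frequency: ω = 2π·f = 2π·6000 = 3.77e+04 rad/s.
Step 2 — Component impedances:
  R: Z = R = 151 Ω
  C: Z = 1/(jωC) = -j/(ω·C) = 0 - j0.1936 Ω
Step 3 — Series combination: Z_total = R + C = 151 - j0.1936 Ω = 151∠-0.1° Ω.
Step 4 — Source phasor: V = 107∠80.1° V = 18.4 + j105.4 V.
Step 5 — Ohm's law: I = V / Z_total = (18.4 + j105.4) / (151 - j0.1936) = 0.1209 + j0.6982 A.
Step 6 — Convert to polar: |I| = 0.7086 A, ∠I = 80.2°.

I = 0.7086∠80.2° A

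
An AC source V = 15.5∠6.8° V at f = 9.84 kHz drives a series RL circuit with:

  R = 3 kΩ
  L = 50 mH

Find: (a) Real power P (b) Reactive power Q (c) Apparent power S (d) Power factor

Step 1 — Angular frequency: ω = 2π·f = 2π·9840 = 6.183e+04 rad/s.
Step 2 — Component impedances:
  R: Z = R = 3000 Ω
  L: Z = jωL = j·6.183e+04·0.05 = 0 + j3091 Ω
Step 3 — Series combination: Z_total = R + L = 3000 + j3091 Ω = 4308∠45.9° Ω.
Step 4 — Source phasor: V = 15.5∠6.8° V = 15.39 + j1.835 V.
Step 5 — Current: I = V / Z = 0.002794 - j0.002267 A = 0.003598∠-39.1° A.
Step 6 — Complex power: S = V·I* = 0.03884 + j0.04002 VA.
Step 7 — Real power: P = Re(S) = 0.03884 W.
Step 8 — Reactive power: Q = Im(S) = 0.04002 VAR.
Step 9 — Apparent power: |S| = 0.05577 VA.
Step 10 — Power factor: PF = P/|S| = 0.6964 (lagging).

(a) P = 0.03884 W  (b) Q = 0.04002 VAR  (c) S = 0.05577 VA  (d) PF = 0.6964 (lagging)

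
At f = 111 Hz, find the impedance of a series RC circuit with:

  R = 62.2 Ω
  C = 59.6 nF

Step 1 — Angular frequency: ω = 2π·f = 2π·111 = 697.4 rad/s.
Step 2 — Component impedances:
  R: Z = R = 62.2 Ω
  C: Z = 1/(jωC) = -j/(ω·C) = 0 - j2.406e+04 Ω
Step 3 — Series combination: Z_total = R + C = 62.2 - j2.406e+04 Ω = 2.406e+04∠-89.9° Ω.

Z = 62.2 - j2.406e+04 Ω = 2.406e+04∠-89.9° Ω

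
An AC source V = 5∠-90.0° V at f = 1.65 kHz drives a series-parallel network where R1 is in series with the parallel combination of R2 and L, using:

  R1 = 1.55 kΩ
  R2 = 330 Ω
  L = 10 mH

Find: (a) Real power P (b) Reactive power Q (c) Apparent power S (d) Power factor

Step 1 — Angular frequency: ω = 2π·f = 2π·1650 = 1.037e+04 rad/s.
Step 2 — Component impedances:
  R1: Z = R = 1550 Ω
  R2: Z = R = 330 Ω
  L: Z = jωL = j·1.037e+04·0.01 = 0 + j103.7 Ω
Step 3 — Parallel branch: R2 || L = 1/(1/R2 + 1/L) = 29.64 + j94.36 Ω.
Step 4 — Series with R1: Z_total = R1 + (R2 || L) = 1580 + j94.36 Ω = 1582∠3.4° Ω.
Step 5 — Source phasor: V = 5∠-90.0° V = 0 - j5 V.
Step 6 — Current: I = V / Z = -0.0001884 - j0.003154 A = 0.00316∠-93.4° A.
Step 7 — Complex power: S = V·I* = 0.01577 + j0.000942 VA.
Step 8 — Real power: P = Re(S) = 0.01577 W.
Step 9 — Reactive power: Q = Im(S) = 0.000942 VAR.
Step 10 — Apparent power: |S| = 0.0158 VA.
Step 11 — Power factor: PF = P/|S| = 0.9982 (lagging).

(a) P = 0.01577 W  (b) Q = 0.000942 VAR  (c) S = 0.0158 VA  (d) PF = 0.9982 (lagging)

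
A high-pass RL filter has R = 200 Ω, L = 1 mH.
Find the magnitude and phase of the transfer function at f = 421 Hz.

Step 1 — Angular frequency: ω = 2π·421 = 2645 rad/s.
Step 2 — Transfer function: H(jω) = jωL/(R + jωL).
Step 3 — Numerator jωL = j·2.645; denominator R + jωL = 200 + j2.645.
Step 4 — H = 0.0001749 + j0.01322.
Step 5 — Magnitude: |H| = 0.01322 (-37.6 dB); phase: φ = 89.2°.

|H| = 0.01322 (-37.6 dB), φ = 89.2°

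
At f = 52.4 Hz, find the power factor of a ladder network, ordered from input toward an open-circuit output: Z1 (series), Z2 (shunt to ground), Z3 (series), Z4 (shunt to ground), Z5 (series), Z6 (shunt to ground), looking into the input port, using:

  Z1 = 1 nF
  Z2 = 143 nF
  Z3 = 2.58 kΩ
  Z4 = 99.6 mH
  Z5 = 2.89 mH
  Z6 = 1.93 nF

Step 1 — Angular frequency: ω = 2π·f = 2π·52.4 = 329.2 rad/s.
Step 2 — Component impedances:
  Z1: Z = 1/(jωC) = -j/(ω·C) = 0 - j3.037e+06 Ω
  Z2: Z = 1/(jωC) = -j/(ω·C) = 0 - j2.124e+04 Ω
  Z3: Z = R = 2580 Ω
  Z4: Z = jωL = j·329.2·0.0996 = 0 + j32.79 Ω
  Z5: Z = jωL = j·329.2·0.00289 = 0 + j0.9515 Ω
  Z6: Z = 1/(jωC) = -j/(ω·C) = 0 - j1.574e+06 Ω
Step 3 — Ladder network (open output): work backward from the far end, alternating series and parallel combinations. Z_in = 2550 - j3.038e+06 Ω = 3.038e+06∠-90.0° Ω.
Step 4 — Power factor: PF = cos(φ) = Re(Z)/|Z| = 2550.24/3.03759e+06 = 0.0008396.
Step 5 — Type: Im(Z) = -3.038e+06 ⇒ leading (phase φ = -90.0°).

PF = 0.0008396 (leading, φ = -90.0°)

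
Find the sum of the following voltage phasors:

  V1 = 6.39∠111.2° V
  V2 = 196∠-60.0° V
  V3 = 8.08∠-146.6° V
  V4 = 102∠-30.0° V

Step 1 — Convert each phasor to rectangular form:
  V1 = 6.39·(cos(111.2°) + j·sin(111.2°)) = -2.311 + j5.958 V
  V2 = 196·(cos(-60.0°) + j·sin(-60.0°)) = 98 - j169.7 V
  V3 = 8.08·(cos(-146.6°) + j·sin(-146.6°)) = -6.746 - j4.448 V
  V4 = 102·(cos(-30.0°) + j·sin(-30.0°)) = 88.33 - j51 V
Step 2 — Sum components: V_total = 177.3 - j219.2 V.
Step 3 — Convert to polar: |V_total| = 281.9 V, ∠V_total = -51.0°.

V_total = 281.9∠-51.0° V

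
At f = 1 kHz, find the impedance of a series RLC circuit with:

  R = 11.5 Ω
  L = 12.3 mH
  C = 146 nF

Step 1 — Angular frequency: ω = 2π·f = 2π·1000 = 6283 rad/s.
Step 2 — Component impedances:
  R: Z = R = 11.5 Ω
  L: Z = jωL = j·6283·0.0123 = 0 + j77.28 Ω
  C: Z = 1/(jωC) = -j/(ω·C) = 0 - j1090 Ω
Step 3 — Series combination: Z_total = R + L + C = 11.5 - j1013 Ω = 1013∠-89.3° Ω.

Z = 11.5 - j1013 Ω = 1013∠-89.3° Ω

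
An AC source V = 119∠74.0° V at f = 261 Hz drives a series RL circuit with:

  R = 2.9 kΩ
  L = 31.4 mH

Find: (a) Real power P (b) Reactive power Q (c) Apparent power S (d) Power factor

Step 1 — Angular frequency: ω = 2π·f = 2π·261 = 1640 rad/s.
Step 2 — Component impedances:
  R: Z = R = 2900 Ω
  L: Z = jωL = j·1640·0.0314 = 0 + j51.49 Ω
Step 3 — Series combination: Z_total = R + L = 2900 + j51.49 Ω = 2900∠1.0° Ω.
Step 4 — Source phasor: V = 119∠74.0° V = 32.8 + j114.4 V.
Step 5 — Current: I = V / Z = 0.01201 + j0.03923 A = 0.04103∠73.0° A.
Step 6 — Complex power: S = V·I* = 4.882 + j0.08668 VA.
Step 7 — Real power: P = Re(S) = 4.882 W.
Step 8 — Reactive power: Q = Im(S) = 0.08668 VAR.
Step 9 — Apparent power: |S| = 4.882 VA.
Step 10 — Power factor: PF = P/|S| = 0.9998 (lagging).

(a) P = 4.882 W  (b) Q = 0.08668 VAR  (c) S = 4.882 VA  (d) PF = 0.9998 (lagging)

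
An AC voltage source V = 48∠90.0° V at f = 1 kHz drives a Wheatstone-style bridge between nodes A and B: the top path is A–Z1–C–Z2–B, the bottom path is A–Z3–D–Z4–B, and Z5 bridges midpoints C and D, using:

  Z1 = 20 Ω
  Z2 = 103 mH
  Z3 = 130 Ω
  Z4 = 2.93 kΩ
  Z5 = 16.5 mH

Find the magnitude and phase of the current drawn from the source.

Step 1 — Angular frequency: ω = 2π·f = 2π·1000 = 6283 rad/s.
Step 2 — Component impedances:
  Z1: Z = R = 20 Ω
  Z2: Z = jωL = j·6283·0.103 = 0 + j647.2 Ω
  Z3: Z = R = 130 Ω
  Z4: Z = R = 2930 Ω
  Z5: Z = jωL = j·6283·0.0165 = 0 + j103.7 Ω
Step 3 — Bridge requires nodal analysis (the Z5 bridge couples midpoints C and D, so the two paths cannot be reduced to a simple series/parallel combination). Setting node B to ground and injecting 1 A at node A, the 3-node admittance system at A, C, D solves to V_A = Z_AB = 154.3 + j612.8 Ω = 631.9∠75.9° Ω.
Step 4 — Source phasor: V = 48∠90.0° V = 0 + j48 V.
Step 5 — Ohm's law: I = V / Z_total = (0 + j48) / (154.3 + j612.8) = 0.07366 + j0.01855 A.
Step 6 — Convert to polar: |I| = 0.07596 A, ∠I = 14.1°.

I = 0.07596∠14.1° A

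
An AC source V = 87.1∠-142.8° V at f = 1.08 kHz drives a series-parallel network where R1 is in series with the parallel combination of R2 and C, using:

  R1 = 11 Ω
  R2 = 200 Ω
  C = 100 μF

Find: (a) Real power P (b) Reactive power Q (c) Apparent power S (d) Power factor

Step 1 — Angular frequency: ω = 2π·f = 2π·1080 = 6786 rad/s.
Step 2 — Component impedances:
  R1: Z = R = 11 Ω
  R2: Z = R = 200 Ω
  C: Z = 1/(jωC) = -j/(ω·C) = 0 - j1.474 Ω
Step 3 — Parallel branch: R2 || C = 1/(1/R2 + 1/C) = 0.01086 - j1.474 Ω.
Step 4 — Series with R1: Z_total = R1 + (R2 || C) = 11.01 - j1.474 Ω = 11.11∠-7.6° Ω.
Step 5 — Source phasor: V = 87.1∠-142.8° V = -69.38 - j52.66 V.
Step 6 — Current: I = V / Z = -5.561 - j5.527 A = 7.84∠-135.2° A.
Step 7 — Complex power: S = V·I* = 676.9 - j90.59 VA.
Step 8 — Real power: P = Re(S) = 676.9 W.
Step 9 — Reactive power: Q = Im(S) = -90.59 VAR.
Step 10 — Apparent power: |S| = 682.9 VA.
Step 11 — Power factor: PF = P/|S| = 0.9912 (leading).

(a) P = 676.9 W  (b) Q = -90.59 VAR  (c) S = 682.9 VA  (d) PF = 0.9912 (leading)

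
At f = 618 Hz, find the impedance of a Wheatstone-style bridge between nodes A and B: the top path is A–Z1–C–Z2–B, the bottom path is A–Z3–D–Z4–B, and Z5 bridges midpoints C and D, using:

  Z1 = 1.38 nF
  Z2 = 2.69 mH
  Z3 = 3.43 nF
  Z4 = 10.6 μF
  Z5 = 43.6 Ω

Step 1 — Angular frequency: ω = 2π·f = 2π·618 = 3883 rad/s.
Step 2 — Component impedances:
  Z1: Z = 1/(jωC) = -j/(ω·C) = 0 - j1.866e+05 Ω
  Z2: Z = jωL = j·3883·0.00269 = 0 + j10.45 Ω
  Z3: Z = 1/(jωC) = -j/(ω·C) = 0 - j7.508e+04 Ω
  Z4: Z = 1/(jωC) = -j/(ω·C) = 0 - j24.3 Ω
  Z5: Z = R = 43.6 Ω
Step 3 — Bridge requires nodal analysis (the Z5 bridge couples midpoints C and D, so the two paths cannot be reduced to a simple series/parallel combination). Setting node B to ground and injecting 1 A at node A, the 3-node admittance system at A, C, D solves to V_A = Z_AB = 8.603 - j5.355e+04 Ω = 5.355e+04∠-90.0° Ω.

Z = 8.603 - j5.355e+04 Ω = 5.355e+04∠-90.0° Ω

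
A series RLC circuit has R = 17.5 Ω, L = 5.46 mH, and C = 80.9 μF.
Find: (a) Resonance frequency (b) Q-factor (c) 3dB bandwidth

Step 1 — Resonance condition Im(Z)=0 gives ω₀ = 1/√(LC).
Step 2 — ω₀ = 1/√(0.00546·8.09e-05) = 1505 rad/s.
Step 3 — f₀ = ω₀/(2π) = 239.5 Hz.
Step 4 — Series Q: Q = ω₀L/R = 1505·0.00546/17.5 = 0.4694.
Step 5 — 3dB bandwidth: Δω = ω₀/Q = 3205 rad/s; BW = Δω/(2π) = 510.1 Hz.

(a) f₀ = 239.5 Hz  (b) Q = 0.4694  (c) BW = 510.1 Hz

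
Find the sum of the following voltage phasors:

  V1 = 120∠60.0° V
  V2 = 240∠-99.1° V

Step 1 — Convert each phasor to rectangular form:
  V1 = 120·(cos(60.0°) + j·sin(60.0°)) = 60 + j103.9 V
  V2 = 240·(cos(-99.1°) + j·sin(-99.1°)) = -37.96 - j237 V
Step 2 — Sum components: V_total = 22.04 - j133.1 V.
Step 3 — Convert to polar: |V_total| = 134.9 V, ∠V_total = -80.6°.

V_total = 134.9∠-80.6° V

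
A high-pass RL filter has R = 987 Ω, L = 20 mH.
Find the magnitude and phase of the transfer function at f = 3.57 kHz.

Step 1 — Angular frequency: ω = 2π·3570 = 2.243e+04 rad/s.
Step 2 — Transfer function: H(jω) = jωL/(R + jωL).
Step 3 — Numerator jωL = j·448.6; denominator R + jωL = 987 + j448.6.
Step 4 — H = 0.1712 + j0.3767.
Step 5 — Magnitude: |H| = 0.4138 (-7.7 dB); phase: φ = 65.6°.

|H| = 0.4138 (-7.7 dB), φ = 65.6°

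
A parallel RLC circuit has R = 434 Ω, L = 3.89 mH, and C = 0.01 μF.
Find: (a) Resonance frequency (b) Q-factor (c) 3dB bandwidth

Step 1 — Resonance: ω₀ = 1/√(LC) = 1/√(0.00389·1e-08) = 1.603e+05 rad/s.
Step 2 — f₀ = ω₀/(2π) = 2.552e+04 Hz.
Step 3 — Parallel Q: Q = R/(ω₀L) = 434/(1.603e+05·0.00389) = 0.6958.
Step 4 — Bandwidth: Δω = ω₀/Q = 2.304e+05 rad/s; BW = Δω/(2π) = 3.667e+04 Hz.

(a) f₀ = 2.552e+04 Hz  (b) Q = 0.6958  (c) BW = 3.667e+04 Hz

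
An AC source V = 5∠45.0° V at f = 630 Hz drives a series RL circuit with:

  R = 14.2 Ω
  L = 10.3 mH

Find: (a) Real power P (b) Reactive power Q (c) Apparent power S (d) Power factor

Step 1 — Angular frequency: ω = 2π·f = 2π·630 = 3958 rad/s.
Step 2 — Component impedances:
  R: Z = R = 14.2 Ω
  L: Z = jωL = j·3958·0.0103 = 0 + j40.77 Ω
Step 3 — Series combination: Z_total = R + L = 14.2 + j40.77 Ω = 43.17∠70.8° Ω.
Step 4 — Source phasor: V = 5∠45.0° V = 3.536 + j3.536 V.
Step 5 — Current: I = V / Z = 0.1043 - j0.0504 A = 0.1158∠-25.8° A.
Step 6 — Complex power: S = V·I* = 0.1905 + j0.5468 VA.
Step 7 — Real power: P = Re(S) = 0.1905 W.
Step 8 — Reactive power: Q = Im(S) = 0.5468 VAR.
Step 9 — Apparent power: |S| = 0.5791 VA.
Step 10 — Power factor: PF = P/|S| = 0.3289 (lagging).

(a) P = 0.1905 W  (b) Q = 0.5468 VAR  (c) S = 0.5791 VA  (d) PF = 0.3289 (lagging)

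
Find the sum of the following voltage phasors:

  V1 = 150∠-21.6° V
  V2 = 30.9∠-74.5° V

Step 1 — Convert each phasor to rectangular form:
  V1 = 150·(cos(-21.6°) + j·sin(-21.6°)) = 139.5 - j55.22 V
  V2 = 30.9·(cos(-74.5°) + j·sin(-74.5°)) = 8.258 - j29.78 V
Step 2 — Sum components: V_total = 147.7 - j84.99 V.
Step 3 — Convert to polar: |V_total| = 170.4 V, ∠V_total = -29.9°.

V_total = 170.4∠-29.9° V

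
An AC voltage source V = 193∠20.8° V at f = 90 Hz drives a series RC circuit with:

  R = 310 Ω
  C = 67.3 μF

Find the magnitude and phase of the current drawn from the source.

Step 1 — Angular frequency: ω = 2π·f = 2π·90 = 565.5 rad/s.
Step 2 — Component impedances:
  R: Z = R = 310 Ω
  C: Z = 1/(jωC) = -j/(ω·C) = 0 - j26.28 Ω
Step 3 — Series combination: Z_total = R + C = 310 - j26.28 Ω = 311.1∠-4.8° Ω.
Step 4 — Source phasor: V = 193∠20.8° V = 180.4 + j68.54 V.
Step 5 — Ohm's law: I = V / Z_total = (180.4 + j68.54) / (310 - j26.28) = 0.5592 + j0.2685 A.
Step 6 — Convert to polar: |I| = 0.6204 A, ∠I = 25.6°.

I = 0.6204∠25.6° A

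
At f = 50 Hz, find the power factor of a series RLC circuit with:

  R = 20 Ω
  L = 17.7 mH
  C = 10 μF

Step 1 — Angular frequency: ω = 2π·f = 2π·50 = 314.2 rad/s.
Step 2 — Component impedances:
  R: Z = R = 20 Ω
  L: Z = jωL = j·314.2·0.0177 = 0 + j5.561 Ω
  C: Z = 1/(jωC) = -j/(ω·C) = 0 - j318.3 Ω
Step 3 — Series combination: Z_total = R + L + C = 20 - j312.7 Ω = 313.4∠-86.3° Ω.
Step 4 — Power factor: PF = cos(φ) = Re(Z)/|Z| = 20/313.4 = 0.06382.
Step 5 — Type: Im(Z) = -312.7 ⇒ leading (phase φ = -86.3°).

PF = 0.06382 (leading, φ = -86.3°)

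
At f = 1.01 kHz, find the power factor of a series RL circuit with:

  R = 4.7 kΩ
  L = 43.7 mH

Step 1 — Angular frequency: ω = 2π·f = 2π·1010 = 6346 rad/s.
Step 2 — Component impedances:
  R: Z = R = 4700 Ω
  L: Z = jωL = j·6346·0.0437 = 0 + j277.3 Ω
Step 3 — Series combination: Z_total = R + L = 4700 + j277.3 Ω = 4708∠3.4° Ω.
Step 4 — Power factor: PF = cos(φ) = Re(Z)/|Z| = 4700/4708 = 0.9983.
Step 5 — Type: Im(Z) = 277.3 ⇒ lagging (phase φ = 3.4°).

PF = 0.9983 (lagging, φ = 3.4°)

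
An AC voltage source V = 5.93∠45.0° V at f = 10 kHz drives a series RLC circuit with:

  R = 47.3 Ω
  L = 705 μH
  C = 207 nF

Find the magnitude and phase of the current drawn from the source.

Step 1 — Angular frequency: ω = 2π·f = 2π·1e+04 = 6.283e+04 rad/s.
Step 2 — Component impedances:
  R: Z = R = 47.3 Ω
  L: Z = jωL = j·6.283e+04·0.000705 = 0 + j44.3 Ω
  C: Z = 1/(jωC) = -j/(ω·C) = 0 - j76.89 Ω
Step 3 — Series combination: Z_total = R + L + C = 47.3 - j32.59 Ω = 57.44∠-34.6° Ω.
Step 4 — Source phasor: V = 5.93∠45.0° V = 4.193 + j4.193 V.
Step 5 — Ohm's law: I = V / Z_total = (4.193 + j4.193) / (47.3 - j32.59) = 0.01869 + j0.1015 A.
Step 6 — Convert to polar: |I| = 0.1032 A, ∠I = 79.6°.

I = 0.1032∠79.6° A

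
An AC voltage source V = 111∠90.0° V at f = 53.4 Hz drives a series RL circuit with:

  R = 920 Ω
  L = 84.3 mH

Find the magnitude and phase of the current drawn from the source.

Step 1 — Angular frequency: ω = 2π·f = 2π·53.4 = 335.5 rad/s.
Step 2 — Component impedances:
  R: Z = R = 920 Ω
  L: Z = jωL = j·335.5·0.0843 = 0 + j28.28 Ω
Step 3 — Series combination: Z_total = R + L = 920 + j28.28 Ω = 920.4∠1.8° Ω.
Step 4 — Source phasor: V = 111∠90.0° V = 0 + j111 V.
Step 5 — Ohm's law: I = V / Z_total = (0 + j111) / (920 + j28.28) = 0.003706 + j0.1205 A.
Step 6 — Convert to polar: |I| = 0.1206 A, ∠I = 88.2°.

I = 0.1206∠88.2° A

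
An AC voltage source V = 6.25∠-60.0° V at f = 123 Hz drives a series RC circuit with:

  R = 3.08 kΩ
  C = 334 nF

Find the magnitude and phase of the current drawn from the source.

Step 1 — Angular frequency: ω = 2π·f = 2π·123 = 772.8 rad/s.
Step 2 — Component impedances:
  R: Z = R = 3080 Ω
  C: Z = 1/(jωC) = -j/(ω·C) = 0 - j3874 Ω
Step 3 — Series combination: Z_total = R + C = 3080 - j3874 Ω = 4949∠-51.5° Ω.
Step 4 — Source phasor: V = 6.25∠-60.0° V = 3.125 - j5.413 V.
Step 5 — Ohm's law: I = V / Z_total = (3.125 - j5.413) / (3080 - j3874) = 0.001249 - j0.0001863 A.
Step 6 — Convert to polar: |I| = 0.001263 A, ∠I = -8.5°.

I = 0.001263∠-8.5° A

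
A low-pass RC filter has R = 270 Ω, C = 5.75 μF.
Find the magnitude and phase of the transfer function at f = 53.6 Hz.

Step 1 — Angular frequency: ω = 2π·53.6 = 336.8 rad/s.
Step 2 — Transfer function: H(jω) = 1/(1 + jωRC).
Step 3 — Denominator: 1 + jωRC = 1 + j·336.8·270·5.75e-06 = 1 + j0.5228.
Step 4 — H = 0.7853 - j0.4106.
Step 5 — Magnitude: |H| = 0.8862 (-1.0 dB); phase: φ = -27.6°.

|H| = 0.8862 (-1.0 dB), φ = -27.6°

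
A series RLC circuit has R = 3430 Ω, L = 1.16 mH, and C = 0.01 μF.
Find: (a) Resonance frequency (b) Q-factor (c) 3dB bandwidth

Step 1 — Resonance: ω₀ = 1/√(LC) = 1/√(0.00116·1e-08) = 2.936e+05 rad/s.
Step 2 — f₀ = ω₀/(2π) = 4.673e+04 Hz.
Step 3 — Series Q: Q = ω₀L/R = 2.936e+05·0.00116/3430 = 0.0993.
Step 4 — Bandwidth: Δω = ω₀/Q = 2.957e+06 rad/s; BW = Δω/(2π) = 4.706e+05 Hz.

(a) f₀ = 4.673e+04 Hz  (b) Q = 0.0993  (c) BW = 4.706e+05 Hz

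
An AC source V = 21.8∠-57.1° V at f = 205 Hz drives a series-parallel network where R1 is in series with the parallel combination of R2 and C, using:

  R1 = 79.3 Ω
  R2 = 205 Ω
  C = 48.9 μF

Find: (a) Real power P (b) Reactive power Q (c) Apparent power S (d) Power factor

Step 1 — Angular frequency: ω = 2π·f = 2π·205 = 1288 rad/s.
Step 2 — Component impedances:
  R1: Z = R = 79.3 Ω
  R2: Z = R = 205 Ω
  C: Z = 1/(jωC) = -j/(ω·C) = 0 - j15.88 Ω
Step 3 — Parallel branch: R2 || C = 1/(1/R2 + 1/C) = 1.222 - j15.78 Ω.
Step 4 — Series with R1: Z_total = R1 + (R2 || C) = 80.52 - j15.78 Ω = 82.05∠-11.1° Ω.
Step 5 — Source phasor: V = 21.8∠-57.1° V = 11.84 - j18.3 V.
Step 6 — Current: I = V / Z = 0.1845 - j0.1911 A = 0.2657∠-46.0° A.
Step 7 — Complex power: S = V·I* = 5.684 - j1.114 VA.
Step 8 — Real power: P = Re(S) = 5.684 W.
Step 9 — Reactive power: Q = Im(S) = -1.114 VAR.
Step 10 — Apparent power: |S| = 5.792 VA.
Step 11 — Power factor: PF = P/|S| = 0.9813 (leading).

(a) P = 5.684 W  (b) Q = -1.114 VAR  (c) S = 5.792 VA  (d) PF = 0.9813 (leading)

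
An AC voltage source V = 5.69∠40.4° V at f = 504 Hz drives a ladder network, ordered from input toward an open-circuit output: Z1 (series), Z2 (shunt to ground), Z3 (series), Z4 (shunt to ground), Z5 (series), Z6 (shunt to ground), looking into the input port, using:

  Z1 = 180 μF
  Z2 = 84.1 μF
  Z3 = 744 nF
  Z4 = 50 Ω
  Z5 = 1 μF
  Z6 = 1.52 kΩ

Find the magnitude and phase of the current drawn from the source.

Step 1 — Angular frequency: ω = 2π·f = 2π·504 = 3167 rad/s.
Step 2 — Component impedances:
  Z1: Z = 1/(jωC) = -j/(ω·C) = 0 - j1.754 Ω
  Z2: Z = 1/(jωC) = -j/(ω·C) = 0 - j3.755 Ω
  Z3: Z = 1/(jωC) = -j/(ω·C) = 0 - j424.4 Ω
  Z4: Z = R = 50 Ω
  Z5: Z = 1/(jωC) = -j/(ω·C) = 0 - j315.8 Ω
  Z6: Z = R = 1520 Ω
Step 3 — Ladder network (open output): work backward from the far end, alternating series and parallel combinations. Z_in = 0.003675 - j5.477 Ω = 5.477∠-90.0° Ω.
Step 4 — Source phasor: V = 5.69∠40.4° V = 4.333 + j3.688 V.
Step 5 — Ohm's law: I = V / Z_total = (4.333 + j3.688) / (0.003675 - j5.477) = -0.6728 + j0.7916 A.
Step 6 — Convert to polar: |I| = 1.039 A, ∠I = 130.4°.

I = 1.039∠130.4° A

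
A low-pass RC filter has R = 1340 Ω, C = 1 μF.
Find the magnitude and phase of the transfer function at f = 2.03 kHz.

Step 1 — Angular frequency: ω = 2π·2030 = 1.275e+04 rad/s.
Step 2 — Transfer function: H(jω) = 1/(1 + jωRC).
Step 3 — Denominator: 1 + jωRC = 1 + j·1.275e+04·1340·1e-06 = 1 + j17.09.
Step 4 — H = 0.003412 - j0.05831.
Step 5 — Magnitude: |H| = 0.05841 (-24.7 dB); phase: φ = -86.7°.

|H| = 0.05841 (-24.7 dB), φ = -86.7°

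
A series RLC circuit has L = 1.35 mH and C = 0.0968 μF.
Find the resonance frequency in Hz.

Step 1 — Resonance condition Im(Z)=0 gives ω₀ = 1/√(LC).
Step 2 — ω₀ = 1/√(0.00135·9.68e-08) = 8.748e+04 rad/s.
Step 3 — f₀ = ω₀/(2π) = 1.392e+04 Hz.

f₀ = 1.392e+04 Hz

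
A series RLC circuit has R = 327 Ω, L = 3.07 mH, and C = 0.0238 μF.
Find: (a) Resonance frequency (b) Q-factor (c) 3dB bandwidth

Step 1 — Resonance condition Im(Z)=0 gives ω₀ = 1/√(LC).
Step 2 — ω₀ = 1/√(0.00307·2.38e-08) = 1.17e+05 rad/s.
Step 3 — f₀ = ω₀/(2π) = 1.862e+04 Hz.
Step 4 — Series Q: Q = ω₀L/R = 1.17e+05·0.00307/327 = 1.098.
Step 5 — 3dB bandwidth: Δω = ω₀/Q = 1.065e+05 rad/s; BW = Δω/(2π) = 1.695e+04 Hz.

(a) f₀ = 1.862e+04 Hz  (b) Q = 1.098  (c) BW = 1.695e+04 Hz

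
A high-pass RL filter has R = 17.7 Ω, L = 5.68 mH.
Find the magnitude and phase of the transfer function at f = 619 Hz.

Step 1 — Angular frequency: ω = 2π·619 = 3889 rad/s.
Step 2 — Transfer function: H(jω) = jωL/(R + jωL).
Step 3 — Numerator jωL = j·22.09; denominator R + jωL = 17.7 + j22.09.
Step 4 — H = 0.609 + j0.488.
Step 5 — Magnitude: |H| = 0.7804 (-2.2 dB); phase: φ = 38.7°.

|H| = 0.7804 (-2.2 dB), φ = 38.7°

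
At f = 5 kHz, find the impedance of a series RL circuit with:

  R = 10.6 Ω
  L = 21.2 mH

Step 1 — Angular frequency: ω = 2π·f = 2π·5000 = 3.142e+04 rad/s.
Step 2 — Component impedances:
  R: Z = R = 10.6 Ω
  L: Z = jωL = j·3.142e+04·0.0212 = 0 + j666 Ω
Step 3 — Series combination: Z_total = R + L = 10.6 + j666 Ω = 666.1∠89.1° Ω.

Z = 10.6 + j666 Ω = 666.1∠89.1° Ω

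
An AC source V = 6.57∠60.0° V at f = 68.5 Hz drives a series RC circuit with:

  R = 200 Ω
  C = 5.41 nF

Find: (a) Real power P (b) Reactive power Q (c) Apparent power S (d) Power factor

Step 1 — Angular frequency: ω = 2π·f = 2π·68.5 = 430.4 rad/s.
Step 2 — Component impedances:
  R: Z = R = 200 Ω
  C: Z = 1/(jωC) = -j/(ω·C) = 0 - j4.295e+05 Ω
Step 3 — Series combination: Z_total = R + C = 200 - j4.295e+05 Ω = 4.295e+05∠-90.0° Ω.
Step 4 — Source phasor: V = 6.57∠60.0° V = 3.285 + j5.69 V.
Step 5 — Current: I = V / Z = -1.324e-05 + j7.655e-06 A = 1.53e-05∠150.0° A.
Step 6 — Complex power: S = V·I* = 4.681e-08 - j0.0001005 VA.
Step 7 — Real power: P = Re(S) = 4.681e-08 W.
Step 8 — Reactive power: Q = Im(S) = -0.0001005 VAR.
Step 9 — Apparent power: |S| = 0.0001005 VA.
Step 10 — Power factor: PF = P/|S| = 0.0004657 (leading).

(a) P = 4.681e-08 W  (b) Q = -0.0001005 VAR  (c) S = 0.0001005 VA  (d) PF = 0.0004657 (leading)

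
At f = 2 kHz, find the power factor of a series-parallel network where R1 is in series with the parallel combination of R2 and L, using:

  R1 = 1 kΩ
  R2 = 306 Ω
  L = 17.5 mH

Step 1 — Angular frequency: ω = 2π·f = 2π·2000 = 1.257e+04 rad/s.
Step 2 — Component impedances:
  R1: Z = R = 1000 Ω
  R2: Z = R = 306 Ω
  L: Z = jωL = j·1.257e+04·0.0175 = 0 + j219.9 Ω
Step 3 — Parallel branch: R2 || L = 1/(1/R2 + 1/L) = 104.2 + j145 Ω.
Step 4 — Series with R1: Z_total = R1 + (R2 || L) = 1104 + j145 Ω = 1114∠7.5° Ω.
Step 5 — Power factor: PF = cos(φ) = Re(Z)/|Z| = 1104.2/1113.7 = 0.9915.
Step 6 — Type: Im(Z) = 145 ⇒ lagging (phase φ = 7.5°).

PF = 0.9915 (lagging, φ = 7.5°)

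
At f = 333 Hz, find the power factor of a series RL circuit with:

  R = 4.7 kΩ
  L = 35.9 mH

Step 1 — Angular frequency: ω = 2π·f = 2π·333 = 2092 rad/s.
Step 2 — Component impedances:
  R: Z = R = 4700 Ω
  L: Z = jωL = j·2092·0.0359 = 0 + j75.11 Ω
Step 3 — Series combination: Z_total = R + L = 4700 + j75.11 Ω = 4701∠0.9° Ω.
Step 4 — Power factor: PF = cos(φ) = Re(Z)/|Z| = 4700/4700.6 = 0.9999.
Step 5 — Type: Im(Z) = 75.11 ⇒ lagging (phase φ = 0.9°).

PF = 0.9999 (lagging, φ = 0.9°)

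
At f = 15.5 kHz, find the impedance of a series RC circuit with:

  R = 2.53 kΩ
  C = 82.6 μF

Step 1 — Angular frequency: ω = 2π·f = 2π·1.55e+04 = 9.739e+04 rad/s.
Step 2 — Component impedances:
  R: Z = R = 2530 Ω
  C: Z = 1/(jωC) = -j/(ω·C) = 0 - j0.1243 Ω
Step 3 — Series combination: Z_total = R + C = 2530 - j0.1243 Ω = 2530∠-0.0° Ω.

Z = 2530 - j0.1243 Ω = 2530∠-0.0° Ω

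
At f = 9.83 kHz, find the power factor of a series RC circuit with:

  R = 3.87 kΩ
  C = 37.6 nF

Step 1 — Angular frequency: ω = 2π·f = 2π·9830 = 6.176e+04 rad/s.
Step 2 — Component impedances:
  R: Z = R = 3870 Ω
  C: Z = 1/(jωC) = -j/(ω·C) = 0 - j430.6 Ω
Step 3 — Series combination: Z_total = R + C = 3870 - j430.6 Ω = 3894∠-6.3° Ω.
Step 4 — Power factor: PF = cos(φ) = Re(Z)/|Z| = 3870/3893.9 = 0.9939.
Step 5 — Type: Im(Z) = -430.6 ⇒ leading (phase φ = -6.3°).

PF = 0.9939 (leading, φ = -6.3°)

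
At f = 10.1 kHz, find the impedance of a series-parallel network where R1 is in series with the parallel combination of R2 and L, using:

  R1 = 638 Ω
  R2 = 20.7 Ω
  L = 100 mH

Step 1 — Angular frequency: ω = 2π·f = 2π·1.01e+04 = 6.346e+04 rad/s.
Step 2 — Component impedances:
  R1: Z = R = 638 Ω
  R2: Z = R = 20.7 Ω
  L: Z = jωL = j·6.346e+04·0.1 = 0 + j6346 Ω
Step 3 — Parallel branch: R2 || L = 1/(1/R2 + 1/L) = 20.7 + j0.06752 Ω.
Step 4 — Series with R1: Z_total = R1 + (R2 || L) = 658.7 + j0.06752 Ω = 658.7∠0.0° Ω.

Z = 658.7 + j0.06752 Ω = 658.7∠0.0° Ω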